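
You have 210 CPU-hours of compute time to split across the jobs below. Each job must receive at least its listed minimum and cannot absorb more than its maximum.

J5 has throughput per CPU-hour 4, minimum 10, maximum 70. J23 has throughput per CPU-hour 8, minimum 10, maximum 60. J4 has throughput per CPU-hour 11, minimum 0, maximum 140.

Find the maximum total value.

2060

Meeting every minimum uses 10+10+0 = 20 CPU-hours, leaving 190.
Order the jobs by throughput per CPU-hour: J4 11 > J23 8 > J5 4.
Give J4 140 more to hit its cap of 140 → 50 left.
J23 takes 50 more to reach its cap of 60 → 0 left.
Total = 4×10 + 8×60 + 11×140 = 2060.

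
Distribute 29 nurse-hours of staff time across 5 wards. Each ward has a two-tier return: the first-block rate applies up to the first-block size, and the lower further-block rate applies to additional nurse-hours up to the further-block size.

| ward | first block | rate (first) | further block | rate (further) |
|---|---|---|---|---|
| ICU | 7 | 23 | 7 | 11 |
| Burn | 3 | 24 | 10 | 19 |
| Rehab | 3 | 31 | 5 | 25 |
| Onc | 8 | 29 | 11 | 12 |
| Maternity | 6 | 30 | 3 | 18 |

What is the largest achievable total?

794

Treat each block as its own option and order by rate: Rehab/first 31 > Maternity/first 30 > Onc/first 29 > Rehab/second 25 > Burn/first 24 > ICU/first 23 > Burn/second 19 > Maternity/second 18 > Onc/second 12 > ICU/second 11.
Rehab first at 31: fill all 3 ; 26 left.
Fill Maternity first block (6 at 30) ; 20 left.
Onc first at 29: fill all 8 ; 12 left.
Rehab/second (25): +5 ; 7 left.
Burn/first (24): +3 ; 4 left.
4 remain; put them into ICU first at 23.
Total = 31×3 + 30×6 + 29×8 + 25×5 + 24×3 + 23×4 = 794.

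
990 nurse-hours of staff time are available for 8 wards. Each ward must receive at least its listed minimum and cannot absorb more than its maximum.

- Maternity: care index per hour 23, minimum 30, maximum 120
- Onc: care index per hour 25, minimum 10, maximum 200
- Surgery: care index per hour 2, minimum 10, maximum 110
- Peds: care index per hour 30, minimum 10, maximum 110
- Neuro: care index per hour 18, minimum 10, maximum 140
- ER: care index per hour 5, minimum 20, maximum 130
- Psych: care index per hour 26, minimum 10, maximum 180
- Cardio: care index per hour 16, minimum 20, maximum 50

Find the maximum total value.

19830

Meeting every minimum uses 30+10+10+10+10+20+10+20 = 120 nurse-hours, leaving 870.
Rank by care index per hour: Peds 30 > Psych 26 > Onc 25 > Maternity 23 > Neuro 18 > Cardio 16 > ER 5 > Surgery 2.
Peds: +100 to 110 (cap) → 770 left.
Psych: +170 to 180 (cap) → 600 left.
Give Onc 190 more to hit its cap of 200 → 410 left.
Give Maternity 90 more to hit its cap of 120 → 320 left.
Neuro: +130 to 140 (cap) → 190 left.
Cardio takes 30 more to reach its cap of 50 → 160 left.
ER: +110 to 130 (cap) → 50 left.
Surgery: +50 (room for 100) → 60. Pool exhausted.
Total = 23×120 + 25×200 + 2×60 + 30×110 + 18×140 + 5×130 + 26×180 + 16×50 = 19830.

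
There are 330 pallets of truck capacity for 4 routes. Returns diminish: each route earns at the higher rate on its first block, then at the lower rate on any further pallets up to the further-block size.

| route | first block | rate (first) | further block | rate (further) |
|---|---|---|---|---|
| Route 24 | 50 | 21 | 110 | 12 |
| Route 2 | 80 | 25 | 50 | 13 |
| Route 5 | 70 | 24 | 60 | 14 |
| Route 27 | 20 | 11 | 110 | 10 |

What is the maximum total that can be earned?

6460

Treat each block as its own option and order by rate: Route 2/first 25 > Route 5/first 24 > Route 24/first 21 > Route 5/second 14 > Route 2/second 13 > Route 24/second 12 > Route 27/first 11 > Route 27/second 10.
Route 2 first at 25: fill all 80 — 250 left.
Route 5/first (24): +70 — 180 left.
Fill Route 24 first block (50 at 21) — 130 left.
Fill Route 5 second block (60 at 14) — 70 left.
Route 2/second (13): +50 — 20 left.
Route 24/second: +20 of 110 at 12; pool empty.
Total = 25×80 + 24×70 + 21×50 + 14×60 + 13×50 + 12×20 = 6460.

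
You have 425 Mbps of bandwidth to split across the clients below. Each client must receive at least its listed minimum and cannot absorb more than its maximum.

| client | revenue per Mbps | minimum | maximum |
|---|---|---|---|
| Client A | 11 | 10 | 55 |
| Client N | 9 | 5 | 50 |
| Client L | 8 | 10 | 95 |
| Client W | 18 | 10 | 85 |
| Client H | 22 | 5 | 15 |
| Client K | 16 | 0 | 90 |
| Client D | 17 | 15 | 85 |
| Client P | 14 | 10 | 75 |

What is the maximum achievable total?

Meeting every minimum uses 10+5+10+10+5+0+15+10 = 65 Mbps, leaving 360.
Rank by revenue per Mbps: Client H 22 > Client W 18 > Client D 17 > Client K 16 > Client P 14 > Client A 11 > Client N 9 > Client L 8.
Client H: +10 to 15 (cap) ; 350 left.
Client W: +75 to 85 (cap) ; 275 left.
Client D: +70 to 85 (cap) ; 205 left.
Client K: +90 to 90 (cap) ; 115 left.
Client P: +65 to 75 (cap) ; 50 left.
Client A: +45 to 55 (cap) ; 5 left.
Client N: +5 (room for 45) → 10. Pool exhausted.
Total = 11×55 + 9×10 + 8×10 + 18×85 + 22×15 + 16×90 + 17×85 + 14×75 = 6570.

6570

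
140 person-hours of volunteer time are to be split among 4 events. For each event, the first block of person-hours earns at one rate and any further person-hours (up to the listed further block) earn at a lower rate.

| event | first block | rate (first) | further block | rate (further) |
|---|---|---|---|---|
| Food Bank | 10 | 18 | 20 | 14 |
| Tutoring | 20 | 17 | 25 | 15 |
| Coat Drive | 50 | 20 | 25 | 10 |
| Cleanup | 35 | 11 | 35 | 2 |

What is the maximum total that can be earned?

2340

Order all 8 blocks by rate: Coat Drive/tier1 20 > Food Bank/tier1 18 > Tutoring/tier1 17 > Tutoring/tier2 15 > Food Bank/tier2 14 > Cleanup/tier1 11 > Coat Drive/tier2 10 > Cleanup/tier2 2.
Fill Coat Drive tier1 block (50 at 20) → 90 left.
Food Bank/tier1 (18): +10 → 80 left.
Tutoring tier1 at 17: fill all 20 → 60 left.
Tutoring tier2 at 15: fill all 25 → 35 left.
Food Bank/tier2 (14): +20 → 15 left.
Cleanup tier1 at 11: only 15 left, fill 15.
Total = 20×50 + 18×10 + 17×20 + 15×25 + 14×20 + 11×15 = 2340.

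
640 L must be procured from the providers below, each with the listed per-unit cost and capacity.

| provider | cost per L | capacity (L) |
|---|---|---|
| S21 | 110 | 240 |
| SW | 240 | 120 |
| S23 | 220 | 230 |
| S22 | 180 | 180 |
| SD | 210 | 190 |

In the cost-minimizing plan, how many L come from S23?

30

Cheapest first:
S21 (110): use full 240 — 400 L to go.
S22 at 180: take all 180 L — 220 still needed.
SD (210): use full 190 — 30 L to go.
Take 30 from S23 at 220 to finish.
SW: unused.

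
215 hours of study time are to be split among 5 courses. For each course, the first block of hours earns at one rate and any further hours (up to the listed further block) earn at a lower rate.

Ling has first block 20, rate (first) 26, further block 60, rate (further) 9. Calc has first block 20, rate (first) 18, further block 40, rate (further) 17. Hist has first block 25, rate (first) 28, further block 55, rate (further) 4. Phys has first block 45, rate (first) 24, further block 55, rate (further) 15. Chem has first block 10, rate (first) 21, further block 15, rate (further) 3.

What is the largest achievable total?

4375

Treat each block as its own option and order by rate: Hist/first 28 > Ling/first 26 > Phys/first 24 > Chem/first 21 > Calc/first 18 > Calc/second 17 > Phys/second 15 > Ling/second 9 > Hist/second 4 > Chem/second 3.
Hist/first (28): +25 — 190 left.
Ling/first (26): +20 — 170 left.
Phys first at 24: fill all 45 — 125 left.
Fill Chem first block (10 at 21) — 115 left.
Calc first at 18: fill all 20 — 95 left.
Calc/second (17): +40 — 55 left.
Fill Phys second block (55 at 15) — 0 left.
Total = 28×25 + 26×20 + 24×45 + 21×10 + 18×20 + 17×40 + 15×55 = 4375.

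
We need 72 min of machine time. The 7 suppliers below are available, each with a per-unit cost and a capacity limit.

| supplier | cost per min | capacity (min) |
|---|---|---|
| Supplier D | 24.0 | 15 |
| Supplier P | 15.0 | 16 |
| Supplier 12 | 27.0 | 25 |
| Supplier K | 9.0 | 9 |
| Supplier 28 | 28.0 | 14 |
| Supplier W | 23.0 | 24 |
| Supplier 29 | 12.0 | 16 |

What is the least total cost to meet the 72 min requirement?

Cheapest first:
Supplier K at 9.0: take all 9 min → 63 still needed.
Take 16 from Supplier 29 at 12.0 → need 47 more.
Take 16 from Supplier P at 15.0 → need 31 more.
Take 24 from Supplier W at 23.0 → need 7 more.
Take 7 from Supplier D at 24.0 to finish.
Supplier 12, Supplier 28: unused.
Cost = 9×9.0 + 16×12.0 + 16×15.0 + 24×23.0 + 7×24.0 = 1233.

1233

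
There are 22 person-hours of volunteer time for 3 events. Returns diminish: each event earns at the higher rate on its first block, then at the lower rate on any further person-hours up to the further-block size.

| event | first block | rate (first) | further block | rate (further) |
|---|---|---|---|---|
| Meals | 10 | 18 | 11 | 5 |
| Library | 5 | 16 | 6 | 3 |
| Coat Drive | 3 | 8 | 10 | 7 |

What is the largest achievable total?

312

Rank every tier by rate: Meals/first 18 > Library/first 16 > Coat Drive/first 8 > Coat Drive/second 7 > Meals/second 5 > Library/second 3.
Meals first at 18: fill all 10 → 12 left.
Fill Library first block (5 at 16) → 7 left.
Coat Drive/first (8): +3 → 4 left.
Coat Drive second at 7: only 4 left, fill 4.
Total = 18×10 + 16×5 + 8×3 + 7×4 = 312.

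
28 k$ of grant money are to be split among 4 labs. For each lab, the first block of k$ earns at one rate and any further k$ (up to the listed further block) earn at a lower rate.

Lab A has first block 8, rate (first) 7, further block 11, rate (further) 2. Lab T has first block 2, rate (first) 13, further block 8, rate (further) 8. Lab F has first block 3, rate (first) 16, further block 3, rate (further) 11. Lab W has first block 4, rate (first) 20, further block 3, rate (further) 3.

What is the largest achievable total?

Rank every tier by rate: Lab W/tier1 20 > Lab F/tier1 16 > Lab T/tier1 13 > Lab F/tier2 11 > Lab T/tier2 8 > Lab A/tier1 7 > Lab W/tier2 3 > Lab A/tier2 2.
Fill Lab W tier1 block (4 at 20) ; 24 left.
Lab F tier1 at 16: fill all 3 ; 21 left.
Lab T/tier1 (13): +2 ; 19 left.
Lab F/tier2 (11): +3 ; 16 left.
Lab T/tier2 (8): +8 ; 8 left.
Fill Lab A tier1 block (8 at 7) ; 0 left.
Total = 20×4 + 16×3 + 13×2 + 11×3 + 8×8 + 7×8 = 307.

307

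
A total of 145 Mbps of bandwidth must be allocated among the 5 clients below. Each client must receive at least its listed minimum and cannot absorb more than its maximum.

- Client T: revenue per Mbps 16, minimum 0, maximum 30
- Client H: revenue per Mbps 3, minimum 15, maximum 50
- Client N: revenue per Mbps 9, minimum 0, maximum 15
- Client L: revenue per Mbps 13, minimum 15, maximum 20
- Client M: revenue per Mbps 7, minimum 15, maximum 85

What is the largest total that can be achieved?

1375

Meeting every minimum uses 0+15+0+15+15 = 45 Mbps, leaving 100.
Order the clients by revenue per Mbps: Client T 16 > Client L 13 > Client N 9 > Client M 7 > Client H 3.
Client T takes 30 more to reach its cap of 30 ; 70 left.
Give Client L 5 more to hit its cap of 20 ; 65 left.
Give Client N 15 more to hit its cap of 15 ; 50 left.
Only 50 left; Client M takes them to reach 65.
Total = 16×30 + 3×15 + 9×15 + 13×20 + 7×65 = 1375.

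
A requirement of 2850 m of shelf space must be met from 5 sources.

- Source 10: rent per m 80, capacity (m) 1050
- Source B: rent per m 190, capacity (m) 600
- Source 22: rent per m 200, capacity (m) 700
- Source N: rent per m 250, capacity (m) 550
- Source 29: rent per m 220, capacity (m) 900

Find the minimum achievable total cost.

448000

Use sources in increasing cost order.
Take 1050 from Source 10 at 80 ; need 1800 more.
Take 600 from Source B at 190 ; need 1200 more.
Take 700 from Source 22 at 200 ; need 500 more.
Take 500 from Source 29 at 220 to finish.
Source N: unused.
Cost = 1050×80 + 600×190 + 700×200 + 500×220 = 448000.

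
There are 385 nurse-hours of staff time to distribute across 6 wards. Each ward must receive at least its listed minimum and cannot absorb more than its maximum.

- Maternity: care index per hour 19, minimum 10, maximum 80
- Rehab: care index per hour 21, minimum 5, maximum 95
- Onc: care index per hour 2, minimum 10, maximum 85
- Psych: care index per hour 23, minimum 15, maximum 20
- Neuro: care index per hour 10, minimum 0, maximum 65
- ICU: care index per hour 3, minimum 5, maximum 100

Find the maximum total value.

Meeting every minimum uses 10+5+10+15+0+5 = 45 nurse-hours, leaving 340.
Highest care index per hour first: Psych 23 > Rehab 21 > Maternity 19 > Neuro 10 > ICU 3 > Onc 2.
Psych: +5 to 20 (cap) → 335 left.
Give Rehab 90 more to hit its cap of 95 → 245 left.
Give Maternity 70 more to hit its cap of 80 → 175 left.
Neuro takes 65 more to reach its cap of 65 → 110 left.
Give ICU 95 more to hit its cap of 100 → 15 left.
Only 15 left; Onc takes them to reach 25.
Total = 19×80 + 21×95 + 2×25 + 23×20 + 10×65 + 3×100 = 4975.

4975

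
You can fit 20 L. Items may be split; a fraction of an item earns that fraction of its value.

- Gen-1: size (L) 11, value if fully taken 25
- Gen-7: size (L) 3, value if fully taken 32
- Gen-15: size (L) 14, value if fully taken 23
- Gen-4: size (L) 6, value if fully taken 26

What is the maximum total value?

83

Rank by value-to-size ratio: Gen-7 32/3≈10.7, Gen-4 26/6≈4.33, Gen-1 25/11≈2.27, Gen-15 23/14≈1.64.
Take all of Gen-7 (3 L, value 32) — 17 L left.
Take all of Gen-4 (6 L, value 26) — 11 L left.
All 11 L of Gen-1 fit (value 25) — 0 remain.
Total value = 83.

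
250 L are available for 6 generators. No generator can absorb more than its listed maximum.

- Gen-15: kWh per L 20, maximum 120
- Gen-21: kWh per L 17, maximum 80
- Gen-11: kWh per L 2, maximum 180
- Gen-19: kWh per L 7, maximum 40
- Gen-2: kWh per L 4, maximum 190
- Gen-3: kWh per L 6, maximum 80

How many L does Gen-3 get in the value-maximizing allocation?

10

Rank by kWh per L: Gen-15 20 > Gen-21 17 > Gen-19 7 > Gen-3 6 > Gen-2 4 > Gen-11 2.
Give Gen-15 120 to hit its cap of 120 → 130 left.
Gen-21: +80 to 80 (cap) → 50 left.
Gen-19 takes 40 to reach its cap of 40 → 10 left.
Gen-3 has room for 80 but only 10 remain, so it gets 10.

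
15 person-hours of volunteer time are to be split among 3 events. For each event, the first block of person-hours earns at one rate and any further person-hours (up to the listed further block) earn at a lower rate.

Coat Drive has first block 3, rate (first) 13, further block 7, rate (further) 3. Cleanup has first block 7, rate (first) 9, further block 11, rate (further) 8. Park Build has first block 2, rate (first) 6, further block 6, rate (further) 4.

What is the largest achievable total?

142

Order all 6 blocks by rate: Coat Drive/tier1 13 > Cleanup/tier1 9 > Cleanup/tier2 8 > Park Build/tier1 6 > Park Build/tier2 4 > Coat Drive/tier2 3.
Coat Drive/tier1 (13): +3 → 12 left.
Fill Cleanup tier1 block (7 at 9) → 5 left.
Cleanup/tier2: +5 of 11 at 8; pool empty.
Total = 13×3 + 9×7 + 8×5 = 142.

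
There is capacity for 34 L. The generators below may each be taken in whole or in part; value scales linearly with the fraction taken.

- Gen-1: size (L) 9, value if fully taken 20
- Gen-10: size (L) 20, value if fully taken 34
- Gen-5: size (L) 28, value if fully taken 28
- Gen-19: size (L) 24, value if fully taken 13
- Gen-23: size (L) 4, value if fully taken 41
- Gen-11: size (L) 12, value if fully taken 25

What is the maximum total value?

101.3

Rank by value-to-size ratio: Gen-23 41/4≈10.2, Gen-1 20/9≈2.22, Gen-11 25/12≈2.08, Gen-10 34/20≈1.7, Gen-5 28/28≈1, Gen-19 13/24≈0.542.
Gen-23: take in full, 4 L for value 41 — 30 left.
All 9 L of Gen-1 fit (value 20) — 21 remain.
All 12 L of Gen-11 fit (value 25) — 9 remain.
Only 9 L remain; take 9/20 of Gen-10 for value 34×9/20 = 15.3.
Total value = 101.3.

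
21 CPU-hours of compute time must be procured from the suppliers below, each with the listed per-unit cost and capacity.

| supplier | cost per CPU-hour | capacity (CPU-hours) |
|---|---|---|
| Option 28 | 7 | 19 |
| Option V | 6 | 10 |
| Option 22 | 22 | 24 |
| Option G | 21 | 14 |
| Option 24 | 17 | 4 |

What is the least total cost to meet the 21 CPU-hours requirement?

Fill from the cheapest supplier first.
Take 10 from Option V at 6 ; need 11 more.
Option 28 (7): take the remaining 11 ; done.
Option 24, Option G, Option 22: unused.
Cost = 10×6 + 11×7 = 137.

137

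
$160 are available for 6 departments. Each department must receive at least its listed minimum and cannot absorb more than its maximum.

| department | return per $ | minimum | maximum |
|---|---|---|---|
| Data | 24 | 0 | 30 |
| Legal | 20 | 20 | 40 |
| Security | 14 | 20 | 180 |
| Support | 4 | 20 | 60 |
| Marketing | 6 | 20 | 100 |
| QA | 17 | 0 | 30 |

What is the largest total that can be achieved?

2510

Meeting every minimum uses 0+20+20+20+20+0 = 80 $, leaving 80.
Highest return per $ first: Data 24 > Legal 20 > QA 17 > Security 14 > Marketing 6 > Support 4.
Give Data 30 more to hit its cap of 30 → 50 left.
Give Legal 20 more to hit its cap of 40 → 30 left.
Give QA 30 more to hit its cap of 30 → 0 left.
Total = 24×30 + 20×40 + 14×20 + 4×20 + 6×20 + 17×30 = 2510.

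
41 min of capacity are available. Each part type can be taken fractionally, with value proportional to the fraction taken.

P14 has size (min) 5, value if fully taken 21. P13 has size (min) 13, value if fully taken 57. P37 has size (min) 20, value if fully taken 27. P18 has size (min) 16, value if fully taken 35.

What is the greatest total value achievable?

122.45

Best value per unit of size first: P13 57/13≈4.38, P14 21/5≈4.2, P18 35/16≈2.19, P37 27/20≈1.35.
Take all of P13 (13 min, value 57) → 28 min left.
All 5 min of P14 fit (value 21) → 23 remain.
P18: take in full, 16 min for value 35 → 7 left.
7 min left: a 7/20 share of P37 gives 27×7/20 = 9.45.
Total value = 122.45.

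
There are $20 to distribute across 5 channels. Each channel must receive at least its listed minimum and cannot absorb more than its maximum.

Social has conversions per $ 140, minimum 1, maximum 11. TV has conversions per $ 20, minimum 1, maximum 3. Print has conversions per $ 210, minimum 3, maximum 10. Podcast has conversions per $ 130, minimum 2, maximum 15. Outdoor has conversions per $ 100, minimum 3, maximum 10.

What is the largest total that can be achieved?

3240

Meeting every minimum uses 1+1+3+2+3 = 10 $, leaving 10.
Order the channels by conversions per $: Print 210 > Social 140 > Podcast 130 > Outdoor 100 > TV 20.
Print: +7 to 10 (cap) — 3 left.
Social: +3 (room for 10) → 4. Pool exhausted.
Total = 140×4 + 20×1 + 210×10 + 130×2 + 100×3 = 3240.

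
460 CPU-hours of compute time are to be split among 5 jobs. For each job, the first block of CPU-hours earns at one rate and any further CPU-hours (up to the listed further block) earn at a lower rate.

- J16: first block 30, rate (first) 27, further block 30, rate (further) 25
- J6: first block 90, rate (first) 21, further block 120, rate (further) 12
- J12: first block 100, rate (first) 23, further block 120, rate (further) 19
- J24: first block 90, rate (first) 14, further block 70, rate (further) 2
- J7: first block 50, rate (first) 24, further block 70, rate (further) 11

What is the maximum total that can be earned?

9790

Order all 10 blocks by rate: J16/tier1 27 > J16/tier2 25 > J7/tier1 24 > J12/tier1 23 > J6/tier1 21 > J12/tier2 19 > J24/tier1 14 > J6/tier2 12 > J7/tier2 11 > J24/tier2 2.
J16 tier1 at 27: fill all 30 → 430 left.
Fill J16 tier2 block (30 at 25) → 400 left.
J7 tier1 at 24: fill all 50 → 350 left.
J12/tier1 (23): +100 → 250 left.
Fill J6 tier1 block (90 at 21) → 160 left.
Fill J12 tier2 block (120 at 19) → 40 left.
40 remain; put them into J24 tier1 at 14.
Total = 27×30 + 25×30 + 24×50 + 23×100 + 21×90 + 19×120 + 14×40 = 9790.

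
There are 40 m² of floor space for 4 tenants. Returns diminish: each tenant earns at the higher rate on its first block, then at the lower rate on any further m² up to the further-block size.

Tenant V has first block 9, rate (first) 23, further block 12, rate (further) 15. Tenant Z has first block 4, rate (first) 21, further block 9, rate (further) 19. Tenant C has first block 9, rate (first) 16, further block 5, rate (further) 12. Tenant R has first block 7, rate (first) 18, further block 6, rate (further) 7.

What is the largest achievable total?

762

Rank every tier by rate: Tenant V/tier1 23 > Tenant Z/tier1 21 > Tenant Z/tier2 19 > Tenant R/tier1 18 > Tenant C/tier1 16 > Tenant V/tier2 15 > Tenant C/tier2 12 > Tenant R/tier2 7.
Fill Tenant V tier1 block (9 at 23) — 31 left.
Tenant Z/tier1 (21): +4 — 27 left.
Tenant Z tier2 at 19: fill all 9 — 18 left.
Fill Tenant R tier1 block (7 at 18) — 11 left.
Tenant C tier1 at 16: fill all 9 — 2 left.
2 remain; put them into Tenant V tier2 at 15.
Total = 23×9 + 21×4 + 19×9 + 18×7 + 16×9 + 15×2 = 762.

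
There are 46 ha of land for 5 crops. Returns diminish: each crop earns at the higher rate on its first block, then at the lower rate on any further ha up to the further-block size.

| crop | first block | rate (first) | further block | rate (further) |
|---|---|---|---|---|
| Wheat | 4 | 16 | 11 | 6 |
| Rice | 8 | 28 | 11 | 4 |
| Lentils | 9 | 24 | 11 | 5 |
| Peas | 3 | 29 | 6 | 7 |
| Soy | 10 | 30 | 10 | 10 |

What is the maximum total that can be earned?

1005

Treat each block as its own option and order by rate: Soy/tier1 30 > Peas/tier1 29 > Rice/tier1 28 > Lentils/tier1 24 > Wheat/tier1 16 > Soy/tier2 10 > Peas/tier2 7 > Wheat/tier2 6 > Lentils/tier2 5 > Rice/tier2 4.
Fill Soy tier1 block (10 at 30) → 36 left.
Fill Peas tier1 block (3 at 29) → 33 left.
Rice tier1 at 28: fill all 8 → 25 left.
Lentils tier1 at 24: fill all 9 → 16 left.
Wheat/tier1 (16): +4 → 12 left.
Soy/tier2 (10): +10 → 2 left.
Peas tier2 at 7: only 2 left, fill 2.
Total = 30×10 + 29×3 + 28×8 + 24×9 + 16×4 + 10×10 + 7×2 = 1005.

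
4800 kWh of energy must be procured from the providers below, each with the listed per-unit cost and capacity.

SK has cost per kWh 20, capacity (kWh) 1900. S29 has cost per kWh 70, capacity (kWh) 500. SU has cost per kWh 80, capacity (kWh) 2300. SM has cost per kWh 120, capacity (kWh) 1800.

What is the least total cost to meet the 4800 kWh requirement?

269000

Use providers in increasing cost order.
SK (20): use full 1900 — 2900 kWh to go.
S29 at 70: take all 500 kWh — 2400 still needed.
Take 2300 from SU at 80 — need 100 more.
SM (120): take the remaining 100 — done.
Cost = 1900×20 + 500×70 + 2300×80 + 100×120 = 269000.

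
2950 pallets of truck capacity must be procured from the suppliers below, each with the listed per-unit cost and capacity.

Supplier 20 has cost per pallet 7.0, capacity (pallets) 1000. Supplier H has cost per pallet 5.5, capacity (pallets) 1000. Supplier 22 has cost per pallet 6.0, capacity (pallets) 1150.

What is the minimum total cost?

18000

Cheapest first:
Supplier H at 5.5: take all 1000 pallets ; 1950 still needed.
Take 1150 from Supplier 22 at 6.0 ; need 800 more.
Supplier 20 at 7.0: take 800 of its 1000 ; requirement met.
Cost = 1000×5.5 + 1150×6.0 + 800×7.0 = 18000.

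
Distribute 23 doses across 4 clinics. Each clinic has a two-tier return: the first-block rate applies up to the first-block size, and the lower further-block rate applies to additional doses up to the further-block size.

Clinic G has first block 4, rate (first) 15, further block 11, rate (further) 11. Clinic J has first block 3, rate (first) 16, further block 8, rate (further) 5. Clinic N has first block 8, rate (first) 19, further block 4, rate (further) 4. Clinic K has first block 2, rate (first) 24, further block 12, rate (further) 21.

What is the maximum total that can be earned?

468

Rank every tier by rate: Clinic K/first 24 > Clinic K/second 21 > Clinic N/first 19 > Clinic J/first 16 > Clinic G/first 15 > Clinic G/second 11 > Clinic J/second 5 > Clinic N/second 4.
Fill Clinic K first block (2 at 24) — 21 left.
Clinic K second at 21: fill all 12 — 9 left.
Fill Clinic N first block (8 at 19) — 1 left.
1 remain; put them into Clinic J first at 16.
Total = 24×2 + 21×12 + 19×8 + 16×1 = 468.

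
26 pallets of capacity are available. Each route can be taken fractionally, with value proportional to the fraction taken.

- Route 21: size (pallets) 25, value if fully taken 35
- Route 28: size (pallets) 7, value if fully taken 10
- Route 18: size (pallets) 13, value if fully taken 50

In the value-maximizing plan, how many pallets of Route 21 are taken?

6

Sort by value density: Route 18 50/13≈3.85, Route 28 10/7≈1.43, Route 21 35/25≈1.4.
Take all of Route 18 (13 pallets, value 50) ; 13 pallets left.
All 7 pallets of Route 28 fit (value 10) ; 6 remain.
Fill the last 6 pallets with part of Route 21: 6/25 of it earns 8.4.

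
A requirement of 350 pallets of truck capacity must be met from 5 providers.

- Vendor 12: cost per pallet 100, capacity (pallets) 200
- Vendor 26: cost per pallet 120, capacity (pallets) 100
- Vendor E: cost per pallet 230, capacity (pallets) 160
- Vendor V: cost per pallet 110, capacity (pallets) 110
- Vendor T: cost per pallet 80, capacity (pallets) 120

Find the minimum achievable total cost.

32900

Fill from the cheapest provider first.
Vendor T (80): use full 120 → 230 pallets to go.
Vendor 12 at 100: take all 200 pallets → 30 still needed.
Vendor V at 110: take 30 of its 110 → requirement met.
Vendor 26, Vendor E: unused.
Cost = 120×80 + 200×100 + 30×110 = 32900.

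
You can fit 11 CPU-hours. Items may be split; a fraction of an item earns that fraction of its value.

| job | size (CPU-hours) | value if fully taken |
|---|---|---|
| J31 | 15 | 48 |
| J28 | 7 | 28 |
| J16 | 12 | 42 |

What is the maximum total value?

Best value per unit of size first: J28 28/7≈4, J16 42/12≈3.5, J31 48/15≈3.2.
J28: take in full, 7 CPU-hours for value 28 — 4 left.
Only 4 CPU-hours remain; take 4/12 of J16 for value 42×4/12 = 14.
Total value = 42.

42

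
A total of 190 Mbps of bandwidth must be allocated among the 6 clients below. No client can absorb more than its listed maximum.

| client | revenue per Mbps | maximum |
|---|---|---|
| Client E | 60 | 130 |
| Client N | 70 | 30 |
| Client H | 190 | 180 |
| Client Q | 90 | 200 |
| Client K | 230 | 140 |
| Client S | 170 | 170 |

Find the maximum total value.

41700

Rank by revenue per Mbps: Client K 230 > Client H 190 > Client S 170 > Client Q 90 > Client N 70 > Client E 60.
Client K: +140 to 140 (cap) → 50 left.
Client H: +50 (room for 180) → 50. Pool exhausted.
Total = 190×50 + 230×140 = 41700.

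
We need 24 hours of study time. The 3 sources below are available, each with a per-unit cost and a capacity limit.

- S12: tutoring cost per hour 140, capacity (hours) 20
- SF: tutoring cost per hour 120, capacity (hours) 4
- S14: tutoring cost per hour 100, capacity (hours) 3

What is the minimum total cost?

Fill from the cheapest source first.
S14 (100): use full 3 — 21 hours to go.
SF at 120: take all 4 hours — 17 still needed.
Take 17 from S12 at 140 to finish.
Cost = 3×100 + 4×120 + 17×140 = 3160.

3160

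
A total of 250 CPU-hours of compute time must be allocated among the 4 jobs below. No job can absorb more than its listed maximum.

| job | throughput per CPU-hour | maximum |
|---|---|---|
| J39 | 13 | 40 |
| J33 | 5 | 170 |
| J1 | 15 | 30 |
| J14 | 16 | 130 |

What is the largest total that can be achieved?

Highest throughput per CPU-hour first: J14 16 > J1 15 > J39 13 > J33 5.
J14 takes 130 to reach its cap of 130 → 120 left.
Give J1 30 to hit its cap of 30 → 90 left.
J39: +40 to 40 (cap) → 50 left.
Only 50 left; J33 takes them to reach 50.
Total = 13×40 + 5×50 + 15×30 + 16×130 = 3300.

3300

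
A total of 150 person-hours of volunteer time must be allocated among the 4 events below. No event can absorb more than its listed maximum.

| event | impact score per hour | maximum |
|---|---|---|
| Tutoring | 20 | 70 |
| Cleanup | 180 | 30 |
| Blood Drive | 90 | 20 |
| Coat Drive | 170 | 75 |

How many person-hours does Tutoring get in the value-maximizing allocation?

25

Rank by impact score per hour: Cleanup 180 > Coat Drive 170 > Blood Drive 90 > Tutoring 20.
Cleanup: +30 to 30 (cap) → 120 left.
Coat Drive: +75 to 75 (cap) → 45 left.
Blood Drive takes 20 to reach its cap of 20 → 25 left.
Tutoring has room for 70 but only 25 remain, so it gets 25.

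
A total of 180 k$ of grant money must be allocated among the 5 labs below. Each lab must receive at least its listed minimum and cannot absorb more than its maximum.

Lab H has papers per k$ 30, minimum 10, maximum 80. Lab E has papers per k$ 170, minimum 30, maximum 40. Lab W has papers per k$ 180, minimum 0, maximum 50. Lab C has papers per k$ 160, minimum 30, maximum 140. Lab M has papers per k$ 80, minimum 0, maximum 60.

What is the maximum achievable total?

Meeting every minimum uses 10+30+0+30+0 = 70 k$, leaving 110.
Highest papers per k$ first: Lab W 180 > Lab E 170 > Lab C 160 > Lab M 80 > Lab H 30.
Lab W takes 50 more to reach its cap of 50 ; 60 left.
Lab E takes 10 more to reach its cap of 40 ; 50 left.
Only 50 left; Lab C takes them to reach 80.
Total = 30×10 + 170×40 + 180×50 + 160×80 = 28900.

28900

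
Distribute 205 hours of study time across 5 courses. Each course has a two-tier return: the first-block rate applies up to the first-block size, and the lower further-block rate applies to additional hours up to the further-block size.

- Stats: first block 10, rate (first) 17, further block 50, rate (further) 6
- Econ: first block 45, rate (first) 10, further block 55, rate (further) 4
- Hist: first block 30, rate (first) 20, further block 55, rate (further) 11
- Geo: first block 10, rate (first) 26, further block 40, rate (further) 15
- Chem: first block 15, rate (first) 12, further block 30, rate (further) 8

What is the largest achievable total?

Order all 10 blocks by rate: Geo/first 26 > Hist/first 20 > Stats/first 17 > Geo/second 15 > Chem/first 12 > Hist/second 11 > Econ/first 10 > Chem/second 8 > Stats/second 6 > Econ/second 4.
Geo first at 26: fill all 10 — 195 left.
Hist first at 20: fill all 30 — 165 left.
Stats/first (17): +10 — 155 left.
Geo second at 15: fill all 40 — 115 left.
Chem first at 12: fill all 15 — 100 left.
Hist second at 11: fill all 55 — 45 left.
Fill Econ first block (45 at 10) — 0 left.
Total = 26×10 + 20×30 + 17×10 + 15×40 + 12×15 + 11×55 + 10×45 = 2865.

2865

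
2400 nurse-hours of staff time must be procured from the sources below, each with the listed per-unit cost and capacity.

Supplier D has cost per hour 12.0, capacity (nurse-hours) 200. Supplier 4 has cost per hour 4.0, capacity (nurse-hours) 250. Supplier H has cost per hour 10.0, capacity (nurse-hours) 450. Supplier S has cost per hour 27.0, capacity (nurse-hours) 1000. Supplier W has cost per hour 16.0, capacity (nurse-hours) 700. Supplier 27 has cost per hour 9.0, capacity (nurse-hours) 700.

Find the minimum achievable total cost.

Fill from the cheapest source first.
Take 250 from Supplier 4 at 4.0 — need 2150 more.
Supplier 27 (9.0): use full 700 — 1450 nurse-hours to go.
Supplier H (10.0): use full 450 — 1000 nurse-hours to go.
Supplier D at 12.0: take all 200 nurse-hours — 800 still needed.
Supplier W (16.0): use full 700 — 100 nurse-hours to go.
Supplier S at 27.0: take 100 of its 1000 — requirement met.
Cost = 250×4.0 + 700×9.0 + 450×10.0 + 200×12.0 + 700×16.0 + 100×27.0 = 28100.

28100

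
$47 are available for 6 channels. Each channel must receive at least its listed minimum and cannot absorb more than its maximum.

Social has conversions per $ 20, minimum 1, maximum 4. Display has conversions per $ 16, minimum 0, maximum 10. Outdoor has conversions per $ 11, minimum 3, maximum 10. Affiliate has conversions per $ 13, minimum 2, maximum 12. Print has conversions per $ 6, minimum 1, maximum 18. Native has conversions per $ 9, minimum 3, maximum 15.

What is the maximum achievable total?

Meeting every minimum uses 1+0+3+2+1+3 = 10 $, leaving 37.
Order the channels by conversions per $: Social 20 > Display 16 > Affiliate 13 > Outdoor 11 > Native 9 > Print 6.
Social: +3 to 4 (cap) ; 34 left.
Display takes 10 more to reach its cap of 10 ; 24 left.
Affiliate takes 10 more to reach its cap of 12 ; 14 left.
Outdoor: +7 to 10 (cap) ; 7 left.
Only 7 left; Native takes them to reach 10.
Total = 20×4 + 16×10 + 11×10 + 13×12 + 6×1 + 9×10 = 602.

602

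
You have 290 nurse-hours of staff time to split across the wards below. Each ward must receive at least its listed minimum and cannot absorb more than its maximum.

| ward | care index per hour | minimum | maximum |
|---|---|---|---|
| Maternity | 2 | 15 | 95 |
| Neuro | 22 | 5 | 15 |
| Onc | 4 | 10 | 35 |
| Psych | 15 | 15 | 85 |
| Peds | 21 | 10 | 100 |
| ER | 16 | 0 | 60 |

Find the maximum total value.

Meeting every minimum uses 15+5+10+15+10+0 = 55 nurse-hours, leaving 235.
Rank by care index per hour: Neuro 22 > Peds 21 > ER 16 > Psych 15 > Onc 4 > Maternity 2.
Neuro takes 10 more to reach its cap of 15 — 225 left.
Peds takes 90 more to reach its cap of 100 — 135 left.
Give ER 60 more to hit its cap of 60 — 75 left.
Psych: +70 to 85 (cap) — 5 left.
Onc: +5 (room for 25) → 15. Pool exhausted.
Total = 2×15 + 22×15 + 4×15 + 15×85 + 21×100 + 16×60 = 4755.

4755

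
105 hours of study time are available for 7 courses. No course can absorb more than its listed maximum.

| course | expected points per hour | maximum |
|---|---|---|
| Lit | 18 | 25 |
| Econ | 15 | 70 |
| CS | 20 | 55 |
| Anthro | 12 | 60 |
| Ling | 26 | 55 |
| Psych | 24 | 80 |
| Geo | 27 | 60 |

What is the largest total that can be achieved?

Order the courses by expected points per hour: Geo 27 > Ling 26 > Psych 24 > CS 20 > Lit 18 > Econ 15 > Anthro 12.
Give Geo 60 to hit its cap of 60 — 45 left.
Ling: +45 (room for 55) → 45. Pool exhausted.
Total = 26×45 + 27×60 = 2790.

2790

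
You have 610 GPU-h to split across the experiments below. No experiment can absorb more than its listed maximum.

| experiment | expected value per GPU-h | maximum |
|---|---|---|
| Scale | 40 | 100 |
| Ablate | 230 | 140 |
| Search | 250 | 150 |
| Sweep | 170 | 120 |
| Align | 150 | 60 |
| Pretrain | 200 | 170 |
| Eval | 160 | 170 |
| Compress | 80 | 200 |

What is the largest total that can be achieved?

128900

Highest expected value per GPU-h first: Search 250 > Ablate 230 > Pretrain 200 > Sweep 170 > Eval 160 > Align 150 > Compress 80 > Scale 40.
Search takes 150 to reach its cap of 150 — 460 left.
Give Ablate 140 to hit its cap of 140 — 320 left.
Pretrain: +170 to 170 (cap) — 150 left.
Give Sweep 120 to hit its cap of 120 — 30 left.
Eval: +30 (room for 170) → 30. Pool exhausted.
Total = 230×140 + 250×150 + 170×120 + 200×170 + 160×30 = 128900.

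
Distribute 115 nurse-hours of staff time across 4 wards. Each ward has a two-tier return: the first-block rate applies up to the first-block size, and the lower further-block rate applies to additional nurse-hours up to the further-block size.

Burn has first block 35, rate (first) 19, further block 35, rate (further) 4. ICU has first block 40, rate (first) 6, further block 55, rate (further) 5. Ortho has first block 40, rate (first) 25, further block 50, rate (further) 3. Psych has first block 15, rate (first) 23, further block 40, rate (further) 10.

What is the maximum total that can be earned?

2260

Rank every tier by rate: Ortho/T1 25 > Psych/T1 23 > Burn/T1 19 > Psych/T2 10 > ICU/T1 6 > ICU/T2 5 > Burn/T2 4 > Ortho/T2 3.
Fill Ortho T1 block (40 at 25) ; 75 left.
Psych/T1 (23): +15 ; 60 left.
Burn T1 at 19: fill all 35 ; 25 left.
Psych T2 at 10: only 25 left, fill 25.
Total = 25×40 + 23×15 + 19×35 + 10×25 = 2260.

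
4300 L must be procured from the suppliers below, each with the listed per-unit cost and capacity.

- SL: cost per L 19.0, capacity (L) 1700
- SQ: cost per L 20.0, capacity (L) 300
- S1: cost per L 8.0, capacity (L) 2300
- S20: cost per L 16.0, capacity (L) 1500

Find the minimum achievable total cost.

51900

Cheapest first:
Take 2300 from S1 at 8.0 — need 2000 more.
S20 at 16.0: take all 1500 L — 500 still needed.
SL (19.0): take the remaining 500 — done.
SQ: unused.
Cost = 2300×8.0 + 1500×16.0 + 500×19.0 = 51900.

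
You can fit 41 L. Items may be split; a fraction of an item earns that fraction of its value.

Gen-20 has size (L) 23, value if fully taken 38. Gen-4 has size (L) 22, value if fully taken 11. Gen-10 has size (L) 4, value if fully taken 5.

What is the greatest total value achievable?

50

Sort by value density: Gen-20 38/23≈1.65, Gen-10 5/4≈1.25, Gen-4 11/22≈0.5.
Take all of Gen-20 (23 L, value 38) → 18 L left.
All 4 L of Gen-10 fit (value 5) → 14 remain.
Only 14 L remain; take 14/22 of Gen-4 for value 11×14/22 = 7.
Total value = 50.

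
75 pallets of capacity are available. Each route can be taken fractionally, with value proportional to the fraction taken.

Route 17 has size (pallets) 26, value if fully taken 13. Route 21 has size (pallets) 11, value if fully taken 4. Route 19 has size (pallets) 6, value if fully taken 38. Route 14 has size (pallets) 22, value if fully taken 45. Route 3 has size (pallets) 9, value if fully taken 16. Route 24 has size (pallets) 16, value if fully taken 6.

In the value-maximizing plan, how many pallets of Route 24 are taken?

12

Sort by value density: Route 19 38/6≈6.33, Route 14 45/22≈2.05, Route 3 16/9≈1.78, Route 17 13/26≈0.5, Route 24 6/16≈0.375, Route 21 4/11≈0.364.
Route 19: take in full, 6 pallets for value 38 ; 69 left.
Route 14: take in full, 22 pallets for value 45 ; 47 left.
Take all of Route 3 (9 pallets, value 16) ; 38 pallets left.
All 26 pallets of Route 17 fit (value 13) ; 12 remain.
Fill the last 12 pallets with part of Route 24: 12/16 of it earns 4.5.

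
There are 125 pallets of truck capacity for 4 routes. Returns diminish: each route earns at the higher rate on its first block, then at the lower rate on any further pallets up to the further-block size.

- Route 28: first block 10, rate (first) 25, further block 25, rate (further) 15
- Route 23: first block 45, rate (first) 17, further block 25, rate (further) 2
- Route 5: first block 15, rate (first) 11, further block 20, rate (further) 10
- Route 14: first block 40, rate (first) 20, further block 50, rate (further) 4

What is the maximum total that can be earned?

Treat each block as its own option and order by rate: Route 28/T1 25 > Route 14/T1 20 > Route 23/T1 17 > Route 28/T2 15 > Route 5/T1 11 > Route 5/T2 10 > Route 14/T2 4 > Route 23/T2 2.
Route 28 T1 at 25: fill all 10 — 115 left.
Route 14/T1 (20): +40 — 75 left.
Fill Route 23 T1 block (45 at 17) — 30 left.
Route 28/T2 (15): +25 — 5 left.
Route 5 T1 at 11: only 5 left, fill 5.
Total = 25×10 + 20×40 + 17×45 + 15×25 + 11×5 = 2245.

2245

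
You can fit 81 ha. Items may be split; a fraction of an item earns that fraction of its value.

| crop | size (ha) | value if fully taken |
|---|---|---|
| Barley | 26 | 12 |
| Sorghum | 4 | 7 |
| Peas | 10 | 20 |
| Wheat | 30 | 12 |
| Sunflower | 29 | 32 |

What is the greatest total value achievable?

Rank by value-to-size ratio: Peas 20/10≈2, Sorghum 7/4≈1.75, Sunflower 32/29≈1.1, Barley 12/26≈0.462, Wheat 12/30≈0.4.
All 10 ha of Peas fit (value 20) ; 71 remain.
Sorghum: take in full, 4 ha for value 7 ; 67 left.
Take all of Sunflower (29 ha, value 32) ; 38 ha left.
All 26 ha of Barley fit (value 12) ; 12 remain.
Fill the last 12 ha with part of Wheat: 12/30 of it earns 4.8.
Total value = 75.8.

75.8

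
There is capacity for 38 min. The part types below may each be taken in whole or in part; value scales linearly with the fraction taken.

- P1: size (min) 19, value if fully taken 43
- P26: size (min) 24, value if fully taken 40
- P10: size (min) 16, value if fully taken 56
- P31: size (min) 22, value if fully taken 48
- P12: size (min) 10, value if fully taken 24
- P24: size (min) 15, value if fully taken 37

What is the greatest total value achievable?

Sort by value density: P10 56/16≈3.5, P24 37/15≈2.47, P12 24/10≈2.4, P1 43/19≈2.26, P31 48/22≈2.18, P26 40/24≈1.67.
All 16 min of P10 fit (value 56) — 22 remain.
All 15 min of P24 fit (value 37) — 7 remain.
7 min left: a 7/10 share of P12 gives 24×7/10 = 16.8.
Total value = 109.8.

109.8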